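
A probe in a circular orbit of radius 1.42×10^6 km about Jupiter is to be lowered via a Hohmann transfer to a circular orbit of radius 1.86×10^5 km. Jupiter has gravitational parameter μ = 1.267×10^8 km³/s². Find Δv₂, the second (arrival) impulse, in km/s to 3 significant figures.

Δv₂ = 8.61 km/s

Transfer-ellipse semi-major axis a_t = (r₁ + r₂)/2 = (1.420×10^6 + 1.860×10^5)/2 = 8.030×10^5 km.
Circular speed at r = 1.860×10^5 km: v_c = √(μ/r) = 26.099 km/s.
Transfer-orbit speed at the same r (vis-viva, a = a_t): v_t = √[μ(2/r − 1/a_t)] = 34.707 km/s.
Δv₂ = |v_t − v_c| = |34.707 − 26.099| = 8.608 km/s.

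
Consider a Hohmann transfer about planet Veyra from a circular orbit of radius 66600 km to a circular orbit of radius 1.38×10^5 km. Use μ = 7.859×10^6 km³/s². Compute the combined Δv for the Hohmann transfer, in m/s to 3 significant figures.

The Hohmann ellipse has a_t = (r₁ + r₂)/2 = 1.023×10^5 km.
At r₁ the circular-orbit speed is v₁ = √(μ/r₁) = 10.8629 km/s.
Transfer-orbit speed at r₁ (v² = μ(2/r − 1/a)): v_p = √[μ(2/r₁ − 1/a_t)] = 12.6168 km/s.
First burn Δv₁ = |v_p − v₁| = 1.7539 km/s.
Circular speed at r₂: v₂ = √(μ/r₂) = 7.5465 km/s.
Transfer-orbit speed at r₂: v_a = √[μ(2/r₂ − 1/a_t)] = 6.0890 km/s.
Second burn Δv₂ = |v₂ − v_a| = 1.4575 km/s.
Δv = Δv₁ + Δv₂ = 1.7539 + 1.4575 = 3.211 km/s.

Δv = 3210 m/s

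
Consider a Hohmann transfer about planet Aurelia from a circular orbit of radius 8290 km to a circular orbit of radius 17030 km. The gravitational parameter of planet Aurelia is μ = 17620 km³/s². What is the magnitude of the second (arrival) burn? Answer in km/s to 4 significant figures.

Transfer-ellipse semi-major axis a_t = (r₁ + r₂)/2 = (8290 + 17030)/2 = 12660 km.
Circular speed at r = 17030 km: v_c = √(μ/r) = 1.0172 km/s.
Vis-viva on the transfer ellipse at r = 17030 km gives v_t = √[μ(2/r − 1/a_t)] = 0.82311 km/s.
Δv₂ = |v_t − v_c| = |0.82311 − 1.0172| = 0.1941 km/s.

Δv₂ = 0.1941 km/s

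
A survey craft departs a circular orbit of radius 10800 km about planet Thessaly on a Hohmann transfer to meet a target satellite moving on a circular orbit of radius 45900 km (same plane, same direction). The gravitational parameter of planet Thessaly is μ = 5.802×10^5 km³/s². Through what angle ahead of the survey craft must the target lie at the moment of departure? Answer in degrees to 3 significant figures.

The Hohmann ellipse has a_t = (r₁ + r₂)/2 = 28350 km.
The half-period of the transfer ellipse is t = π√(a_t³/μ) = 19687.5 s.
Target angular speed ω₂ = √(μ/r₂³) = 7.74586×10^-5 rad/s.
Angle swept by the target during transfer: ω₂·t = 1.52497 rad = 87.37°.
Arrival is 180° from departure on the ellipse, so φ = 180° − 87.37° = 92.6°.

φ = 92.6°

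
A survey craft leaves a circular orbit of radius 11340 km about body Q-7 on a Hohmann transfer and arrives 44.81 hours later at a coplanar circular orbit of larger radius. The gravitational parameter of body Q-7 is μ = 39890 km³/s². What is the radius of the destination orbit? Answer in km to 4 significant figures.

Transfer time t = 44.81 hours = 1.61316×10^5 s, and t = π√(a_t³/μ).
So a_t = (μ t²/π²)^(1/3) = (39890 × (1.61316×10^5)² / π²)^(1/3) = 47203 km.
Since a_t = (r₁ + r₂)/2, r₂ = 2a_t − r₁ = 2×47203 − 11340 = 83066 km.

r₂ = 83070 km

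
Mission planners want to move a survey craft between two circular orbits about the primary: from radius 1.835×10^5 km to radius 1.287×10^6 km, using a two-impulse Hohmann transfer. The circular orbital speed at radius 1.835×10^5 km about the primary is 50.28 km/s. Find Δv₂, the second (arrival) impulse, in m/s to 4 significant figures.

From the circular-orbit relation v² = μ/r at r = 1.835×10^5 km: μ = v²r = (50.28)² × 1.835×10^5 = 4.63902×10^8 km³/s².
Transfer-ellipse semi-major axis a_t = (r₁ + r₂)/2 = (1.835×10^5 + 1.287×10^6)/2 = 7.3525×10^5 km.
Circular speed at r = 1.287×10^6 km: v_c = √(μ/r) = 18.986 km/s.
Vis-viva on the transfer ellipse at r = 1.287×10^6 km gives v_t = √[μ(2/r − 1/a_t)] = 9.4847 km/s.
Δv₂ = |v_t − v_c| = |9.4847 − 18.986| = 9.501 km/s.

Δv₂ = 9501 m/s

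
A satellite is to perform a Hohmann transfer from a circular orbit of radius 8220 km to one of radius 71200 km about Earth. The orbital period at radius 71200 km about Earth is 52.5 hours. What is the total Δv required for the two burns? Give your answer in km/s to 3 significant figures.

Δv = 3.65 km/s

From Kepler's third law T² = 4π²r³/μ at r = 71200 km, T = 52.5 hours = 52.5 × 3600 s = 1.890×10^5 s: μ = 4π²r³/T² = 3.98911×10^5 km³/s².
Transfer-ellipse semi-major axis a_t = (r₁ + r₂)/2 = (8220 + 71200)/2 = 39710 km.
Circular speed at r₁: v₁ = √(μ/r₁) = √(3.98911×10^5/8220) = 6.966 km/s.
Transfer-orbit speed at r₁ (v² = μ(2/r − 1/a)): v_p = √[μ(2/r₁ − 1/a_t)] = 9.328 km/s.
First burn Δv₁ = |v_p − v₁| = 2.362 km/s.
Circular speed at r₂: v₂ = √(μ/r₂) = 2.367 km/s.
Transfer-orbit speed at r₂: v_a = √[μ(2/r₂ − 1/a_t)] = 1.077 km/s.
Second burn Δv₂ = |v₂ − v_a| = 1.290 km/s.
Δv = Δv₁ + Δv₂ = 2.362 + 1.290 = 3.652 km/s.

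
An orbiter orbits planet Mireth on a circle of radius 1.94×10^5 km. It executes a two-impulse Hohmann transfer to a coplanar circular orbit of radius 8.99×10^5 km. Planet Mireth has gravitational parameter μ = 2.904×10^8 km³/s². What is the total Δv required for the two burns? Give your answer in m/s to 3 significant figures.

Δv = 18200 m/s

The Hohmann ellipse has a_t = (r₁ + r₂)/2 = 5.465×10^5 km.
At r₁ the circular-orbit speed is v₁ = √(μ/r₁) = 38.690 km/s.
On the transfer ellipse at r₁, vis-viva equation gives v_p = √[μ(2/r₁ − 1/a_t)] = 49.623 km/s.
First burn Δv₁ = |v_p − v₁| = 10.933 km/s.
Circular speed at r₂: v₂ = √(μ/r₂) = 17.9729 km/s.
Transfer-orbit speed at r₂: v_a = √[μ(2/r₂ − 1/a_t)] = 10.7084 km/s.
Second burn Δv₂ = |v₂ − v_a| = 7.2645 km/s.
Total Δv = Δv₁ + Δv₂ = 18.20 km/s.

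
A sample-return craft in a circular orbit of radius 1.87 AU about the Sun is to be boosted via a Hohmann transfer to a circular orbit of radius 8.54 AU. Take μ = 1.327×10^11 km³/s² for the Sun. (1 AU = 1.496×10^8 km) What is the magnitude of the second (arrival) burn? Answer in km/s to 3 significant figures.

In km: r₁ = 1.87 × 1.496×10^8 = 2.79752×10^8 km; r₂ = 8.54 × 1.496×10^8 = 1.277584×10^9 km.
Transfer-ellipse semi-major axis a_t = (r₁ + r₂)/2 = (2.79752×10^8 + 1.277584×10^9)/2 = 7.78668×10^8 km.
On the circular orbit at r = 1.277584×10^9 km, v_c = √(μ/r) = 10.192 km/s.
Vis-viva on the transfer ellipse at r = 1.277584×10^9 km gives v_t = √[μ(2/r − 1/a_t)] = 6.1087 km/s.
Δv₂ = |v_t − v_c| = |6.1087 − 10.192| = 4.083 km/s.

Δv₂ = 4.08 km/s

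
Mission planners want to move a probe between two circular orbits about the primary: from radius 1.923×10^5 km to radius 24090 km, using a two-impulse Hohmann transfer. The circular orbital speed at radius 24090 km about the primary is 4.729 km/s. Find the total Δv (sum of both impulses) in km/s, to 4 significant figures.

From the circular-orbit relation v² = μ/r at r = 24090 km: μ = v²r = (4.729)² × 24090 = 5.38735×10^5 km³/s².
Semi-major axis of the transfer orbit: a_t = (1.923×10^5 + 24090)/2 = 1.08195×10^5 km.
At r₁ the circular-orbit speed is v₁ = √(μ/r₁) = 1.6738 km/s.
Transfer-orbit speed at r₁ (v² = μ(2/r − 1/a)): v_a = √[μ(2/r₁ − 1/a_t)] = 0.78979 km/s.
First burn Δv₁ = |v_a − v₁| = 0.8840 km/s.
At r₂, v₂ = √(μ/r₂) = 4.729 km/s.
Transfer-orbit speed at r₂: v_p = √[μ(2/r₂ − 1/a_t)] = 6.305 km/s.
Second burn Δv₂ = |v₂ − v_p| = 1.576 km/s.
Δv = Δv₁ + Δv₂ = 0.8840 + 1.576 = 2.460 km/s.

Δv = 2.460 km/s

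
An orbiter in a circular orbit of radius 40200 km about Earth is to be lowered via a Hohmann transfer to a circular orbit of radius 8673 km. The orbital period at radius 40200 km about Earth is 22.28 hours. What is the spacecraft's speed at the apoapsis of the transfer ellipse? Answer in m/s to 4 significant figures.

From Kepler's third law T² = 4π²r³/μ at r = 40200 km, T = 22.28 hours = 22.28 × 3600 s = 80208 s: μ = 4π²r³/T² = 3.98660×10^5 km³/s².
Transfer-ellipse semi-major axis a_t = (r₁ + r₂)/2 = (40200 + 8673)/2 = 24436.5 km.
At apoapsis, r = 40200 km.
Vis-viva: v = √[μ(2/r − 1/a_t)] = √[3.98660×10^5 × (2/40200 − 1/24436.5)] = 1.876 km/s.

v = 1876 m/s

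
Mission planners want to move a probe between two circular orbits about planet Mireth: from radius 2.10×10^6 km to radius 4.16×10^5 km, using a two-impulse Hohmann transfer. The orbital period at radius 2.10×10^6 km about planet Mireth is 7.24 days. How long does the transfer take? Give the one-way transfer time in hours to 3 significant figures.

t = 40.3 hours

From Kepler's third law T² = 4π²r³/μ at r = 2.10×10^6 km, T = 7.24 days = 7.24 × 86400 s = 6.25536×10^5 s: μ = 4π²r³/T² = 9.34357×10^8 km³/s².
Semi-major axis of the transfer orbit: a_t = (2.100×10^6 + 4.160×10^5)/2 = 1.258×10^6 km.
Half the transfer-orbit period gives t = π√(a_t³/μ) = 1.450×10^5 s.
Converting: 1.450×10^5 s ÷ 3600 s/hour = 40.3 hours.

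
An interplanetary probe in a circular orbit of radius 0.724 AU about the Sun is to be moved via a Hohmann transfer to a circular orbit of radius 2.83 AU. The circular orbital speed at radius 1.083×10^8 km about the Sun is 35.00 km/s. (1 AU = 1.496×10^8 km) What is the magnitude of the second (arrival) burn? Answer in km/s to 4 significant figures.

From the circular-orbit relation v² = μ/r at r = 1.083×10^8 km: μ = v²r = (35.00)² × 1.083×10^8 = 1.32668×10^11 km³/s².
In km: r₁ = 0.724 × 1.496×10^8 = 1.083104×10^8 km; r₂ = 2.83 × 1.496×10^8 = 4.23368×10^8 km.
Semi-major axis of the transfer orbit: a_t = (1.083104×10^8 + 4.23368×10^8)/2 = 2.658392×10^8 km.
On the circular orbit at r = 4.23368×10^8 km, v_c = √(μ/r) = 17.702 km/s.
Vis-viva on the transfer ellipse at r = 4.23368×10^8 km gives v_t = √[μ(2/r − 1/a_t)] = 11.299 km/s.
Δv₂ = |v_t − v_c| = |11.299 − 17.702| = 6.403 km/s.

Δv₂ = 6.403 km/s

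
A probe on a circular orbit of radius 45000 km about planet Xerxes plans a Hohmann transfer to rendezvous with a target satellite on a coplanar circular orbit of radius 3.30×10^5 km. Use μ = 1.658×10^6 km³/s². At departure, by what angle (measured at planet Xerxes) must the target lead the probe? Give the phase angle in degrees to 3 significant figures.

The Hohmann ellipse has a_t = (r₁ + r₂)/2 = 1.875×10^5 km.
Transfer time t = π√(a_t³/μ) = 1.981×10^5 s.
The target's mean motion on its circular orbit is ω₂ = √(μ/r₂³) = 6.792×10^-6 rad/s.
Angle swept by the target during transfer: ω₂·t = 1.3455 rad = 77.09°.
Arrival is 180° from departure on the ellipse, so φ = 180° − 77.09° = 103°.

φ = 103°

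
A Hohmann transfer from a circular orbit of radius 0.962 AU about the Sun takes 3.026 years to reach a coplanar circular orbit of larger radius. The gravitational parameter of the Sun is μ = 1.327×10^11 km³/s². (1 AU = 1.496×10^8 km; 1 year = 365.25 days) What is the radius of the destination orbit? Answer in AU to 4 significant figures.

r₂ = 5.680 AU

In km: r₁ = 0.962 × 1.496×10^8 = 1.439152×10^8 km.
Transfer time t = 3.026 years × 365.25 × 86400 s = 9.54932976×10^7 s, and t = π√(a_t³/μ).
So a_t = (μ t²/π²)^(1/3) = (1.327×10^11 × (9.54932976×10^7)² / π²)^(1/3) = 4.9679×10^8 km.
Since a_t = (r₁ + r₂)/2, r₂ = 2a_t − r₁ = 2×4.9679×10^8 − 1.439152×10^8 = 8.496648×10^8 km.
In AU: r₂ = 8.496648×10^8 / 1.496×10^8 = 5.680 AU.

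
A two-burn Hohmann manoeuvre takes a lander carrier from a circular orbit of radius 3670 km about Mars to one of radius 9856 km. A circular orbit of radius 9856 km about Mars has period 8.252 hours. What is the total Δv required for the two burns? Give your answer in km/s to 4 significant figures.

From Kepler's third law T² = 4π²r³/μ at r = 9856 km, T = 8.252 hours = 8.252 × 3600 s = 29707.2 s: μ = 4π²r³/T² = 42829.0 km³/s².
The Hohmann ellipse has a_t = (r₁ + r₂)/2 = 6763 km.
At r₁ the circular-orbit speed is v₁ = √(μ/r₁) = 3.41614 km/s.
Transfer-orbit speed at r₁ (vis-viva equation): v_p = √[μ(2/r₁ − 1/a_t)] = 4.12398 km/s.
First burn Δv₁ = |v_p − v₁| = 0.7078 km/s.
Circular speed at r₂: v₂ = √(μ/r₂) = 2.085 km/s.
Transfer-orbit speed at r₂: v_a = √[μ(2/r₂ − 1/a_t)] = 1.536 km/s.
Second burn Δv₂ = |v₂ − v_a| = 0.5490 km/s.
Total Δv = Δv₁ + Δv₂ = 1.257 km/s.

Δv = 1.257 km/s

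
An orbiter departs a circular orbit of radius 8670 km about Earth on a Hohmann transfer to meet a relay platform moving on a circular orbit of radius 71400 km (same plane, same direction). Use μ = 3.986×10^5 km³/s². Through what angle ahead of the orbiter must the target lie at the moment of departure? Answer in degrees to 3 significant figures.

φ = 104°

Transfer-ellipse semi-major axis a_t = (r₁ + r₂)/2 = (8670 + 71400)/2 = 40035 km.
Transfer time t = π√(a_t³/μ) = 39860.3 s.
Target angular speed ω₂ = √(μ/r₂³) = 3.30919×10^-5 rad/s.
Angle swept by the target during transfer: ω₂·t = 1.3191 rad = 75.58°.
Arrival is 180° from departure on the ellipse, so φ = 180° − 75.58° = 104°.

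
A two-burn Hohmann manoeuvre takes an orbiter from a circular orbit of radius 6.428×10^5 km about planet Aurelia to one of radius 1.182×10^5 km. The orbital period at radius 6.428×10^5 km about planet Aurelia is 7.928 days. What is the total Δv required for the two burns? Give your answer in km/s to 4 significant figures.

From Kepler's third law T² = 4π²r³/μ at r = 6.428×10^5 km, T = 7.928 days = 7.928 × 86400 s = 6.849792×10^5 s: μ = 4π²r³/T² = 2.23477×10^7 km³/s².
The Hohmann ellipse has a_t = (r₁ + r₂)/2 = 3.805×10^5 km.
At r₁ the circular-orbit speed is v₁ = √(μ/r₁) = 5.896 km/s.
Transfer-orbit speed at r₁ (vis-viva equation): v_a = √[μ(2/r₁ − 1/a_t)] = 3.286 km/s.
First burn Δv₁ = |v_a − v₁| = 2.610 km/s.
Circular speed at r₂: v₂ = √(μ/r₂) = 13.750 km/s.
Transfer-orbit speed at r₂: v_p = √[μ(2/r₂ − 1/a_t)] = 17.872 km/s.
Second burn Δv₂ = |v₂ − v_p| = 4.122 km/s.
Δv = Δv₁ + Δv₂ = 2.610 + 4.122 = 6.732 km/s.

Δv = 6.732 km/s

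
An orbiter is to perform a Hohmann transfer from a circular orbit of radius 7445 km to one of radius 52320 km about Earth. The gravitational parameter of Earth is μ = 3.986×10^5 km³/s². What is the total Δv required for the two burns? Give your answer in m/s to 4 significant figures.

Transfer-ellipse semi-major axis a_t = (r₁ + r₂)/2 = (7445 + 52320)/2 = 29882.5 km.
Circular speed at r₁: v₁ = √(μ/r₁) = √(3.986×10^5/7445) = 7.317 km/s.
Transfer-orbit speed at r₁ (v² = μ(2/r − 1/a)): v_p = √[μ(2/r₁ − 1/a_t)] = 9.682 km/s.
First burn Δv₁ = |v_p − v₁| = 2.365 km/s.
At r₂, v₂ = √(μ/r₂) = 2.760 km/s.
Transfer-orbit speed at r₂: v_a = √[μ(2/r₂ − 1/a_t)] = 1.378 km/s.
Second burn Δv₂ = |v₂ − v_a| = 1.382 km/s.
Total Δv = Δv₁ + Δv₂ = 3.747 km/s.

Δv = 3747 m/s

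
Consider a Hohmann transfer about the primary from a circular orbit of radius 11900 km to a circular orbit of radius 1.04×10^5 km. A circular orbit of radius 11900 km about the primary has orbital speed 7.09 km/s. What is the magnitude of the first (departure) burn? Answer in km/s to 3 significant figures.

From the circular-orbit relation v² = μ/r at r = 11900 km: μ = v²r = (7.09)² × 11900 = 5.98190×10^5 km³/s².
The Hohmann ellipse has a_t = (r₁ + r₂)/2 = 57950 km.
Circular speed at r = 11900 km: v_c = √(μ/r) = 7.090 km/s.
Transfer-orbit speed at the same r (vis-viva, a = a_t): v_t = √[μ(2/r − 1/a_t)] = 9.498 km/s.
Δv₁ = |v_t − v_c| = |9.498 − 7.090| = 2.408 km/s.

Δv₁ = 2.41 km/s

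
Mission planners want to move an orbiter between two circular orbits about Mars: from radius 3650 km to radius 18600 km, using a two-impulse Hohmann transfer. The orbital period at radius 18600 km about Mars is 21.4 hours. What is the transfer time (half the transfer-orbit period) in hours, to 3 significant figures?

From Kepler's third law T² = 4π²r³/μ at r = 18600 km, T = 21.4 hours = 21.4 × 3600 s = 77040 s: μ = 4π²r³/T² = 42802.2 km³/s².
Transfer-ellipse semi-major axis a_t = (r₁ + r₂)/2 = (3650 + 18600)/2 = 11125 km.
By Kepler's third law the transfer-orbit period is T = 2π√(a_t³/μ), so t = T/2 = 17820 s.
Converting: 17820 s ÷ 3600 s/hour = 4.95 hours.

t = 4.95 hours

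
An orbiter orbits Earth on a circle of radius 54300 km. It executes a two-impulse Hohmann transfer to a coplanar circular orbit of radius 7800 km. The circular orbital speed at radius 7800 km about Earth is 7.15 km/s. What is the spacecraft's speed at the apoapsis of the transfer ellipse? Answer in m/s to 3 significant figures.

From the circular-orbit relation v² = μ/r at r = 7800 km: μ = v²r = (7.15)² × 7800 = 3.98756×10^5 km³/s².
Semi-major axis of the transfer orbit: a_t = (54300 + 7800)/2 = 31050 km.
The apoapsis of the transfer ellipse is at r = 54300 km.
Vis-viva: v = √[μ(2/r − 1/a_t)] = √[3.98756×10^5 × (2/54300 − 1/31050)] = 1.358 km/s.

v = 1360 m/s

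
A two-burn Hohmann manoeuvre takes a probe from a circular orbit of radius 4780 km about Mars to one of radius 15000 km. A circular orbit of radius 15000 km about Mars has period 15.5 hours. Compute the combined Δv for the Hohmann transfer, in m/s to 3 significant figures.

From Kepler's third law T² = 4π²r³/μ at r = 15000 km, T = 15.5 hours = 15.5 × 3600 s = 55800 s: μ = 4π²r³/T² = 42792.2 km³/s².
Semi-major axis of the transfer orbit: a_t = (4780 + 15000)/2 = 9890 km.
Circular speed at r₁: v₁ = √(μ/r₁) = √(42792.2/4780) = 2.9920 km/s.
On the transfer ellipse at r₁, v² = μ(2/r − 1/a) gives v_p = √[μ(2/r₁ − 1/a_t)] = 3.6848 km/s.
First burn Δv₁ = |v_p − v₁| = 0.6928 km/s.
At r₂, v₂ = √(μ/r₂) = 1.6890 km/s.
Transfer-orbit speed at r₂: v_a = √[μ(2/r₂ − 1/a_t)] = 1.1742 km/s.
Second burn Δv₂ = |v₂ − v_a| = 0.5148 km/s.
Total Δv = Δv₁ + Δv₂ = 1.208 km/s.

Δv = 1210 m/s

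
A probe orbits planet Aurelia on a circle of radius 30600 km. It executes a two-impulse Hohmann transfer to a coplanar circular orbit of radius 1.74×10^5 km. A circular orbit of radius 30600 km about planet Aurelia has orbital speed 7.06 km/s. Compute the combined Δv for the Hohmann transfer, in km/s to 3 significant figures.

From the circular-orbit relation v² = μ/r at r = 30600 km: μ = v²r = (7.06)² × 30600 = 1.52521×10^6 km³/s².
The Hohmann ellipse has a_t = (r₁ + r₂)/2 = 1.023×10^5 km.
Circular speed at r₁: v₁ = √(μ/r₁) = √(1.52521×10^6/30600) = 7.0600 km/s.
Transfer-orbit speed at r₁ (vis-viva equation): v_p = √[μ(2/r₁ − 1/a_t)] = 9.2075 km/s.
First burn Δv₁ = |v_p − v₁| = 2.1475 km/s.
At r₂, v₂ = √(μ/r₂) = 2.96068 km/s.
Transfer-orbit speed at r₂: v_a = √[μ(2/r₂ − 1/a_t)] = 1.61925 km/s.
Second burn Δv₂ = |v₂ − v_a| = 1.3414 km/s.
Δv = Δv₁ + Δv₂ = 2.1475 + 1.3414 = 3.489 km/s.

Δv = 3.49 km/s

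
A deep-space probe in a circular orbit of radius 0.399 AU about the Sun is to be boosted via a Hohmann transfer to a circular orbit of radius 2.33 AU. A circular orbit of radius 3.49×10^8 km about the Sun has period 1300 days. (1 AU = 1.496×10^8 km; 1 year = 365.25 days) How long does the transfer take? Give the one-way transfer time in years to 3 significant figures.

From Kepler's third law T² = 4π²r³/μ at r = 3.49×10^8 km, T = 1300 days = 1300 × 86400 s = 1.1232×10^8 s: μ = 4π²r³/T² = 1.33021×10^11 km³/s².
In km: r₁ = 0.399 × 1.496×10^8 = 5.96904×10^7 km; r₂ = 2.33 × 1.496×10^8 = 3.48568×10^8 km.
Transfer-ellipse semi-major axis a_t = (r₁ + r₂)/2 = (5.96904×10^7 + 3.48568×10^8)/2 = 2.041292×10^8 km.
By Kepler's third law the transfer-orbit period is T = 2π√(a_t³/μ), so t = T/2 = 2.512×10^7 s.
Converting: 2.512×10^7 s ÷ 3.15576×10^7 s/year (365.25 × 86400) = 0.796 years.

t = 0.796 years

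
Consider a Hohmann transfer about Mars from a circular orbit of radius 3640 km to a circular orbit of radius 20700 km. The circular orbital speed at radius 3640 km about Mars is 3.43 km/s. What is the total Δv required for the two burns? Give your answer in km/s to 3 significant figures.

From the circular-orbit relation v² = μ/r at r = 3640 km: μ = v²r = (3.43)² × 3640 = 42824.2 km³/s².
The Hohmann ellipse has a_t = (r₁ + r₂)/2 = 12170 km.
Circular speed at r₁: v₁ = √(μ/r₁) = √(42824.2/3640) = 3.430 km/s.
On the transfer ellipse at r₁, vis-viva equation gives v_p = √[μ(2/r₁ − 1/a_t)] = 4.473 km/s.
First burn Δv₁ = |v_p − v₁| = 1.043 km/s.
At r₂, v₂ = √(μ/r₂) = 1.4383 km/s.
Transfer-orbit speed at r₂: v_a = √[μ(2/r₂ − 1/a_t)] = 0.78662 km/s.
Second burn Δv₂ = |v₂ − v_a| = 0.6517 km/s.
Δv = Δv₁ + Δv₂ = 1.043 + 0.6517 = 1.695 km/s.

Δv = 1.70 km/s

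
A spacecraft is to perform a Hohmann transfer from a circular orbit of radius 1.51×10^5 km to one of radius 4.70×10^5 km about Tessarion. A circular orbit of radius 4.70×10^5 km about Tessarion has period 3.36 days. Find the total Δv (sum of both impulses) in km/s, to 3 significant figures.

From Kepler's third law T² = 4π²r³/μ at r = 4.70×10^5 km, T = 3.36 days = 3.36 × 86400 s = 2.90304×10^5 s: μ = 4π²r³/T² = 4.86348×10^7 km³/s².
The Hohmann ellipse has a_t = (r₁ + r₂)/2 = 3.105×10^5 km.
Circular speed at r₁: v₁ = √(μ/r₁) = √(4.86348×10^7/1.510×10^5) = 17.947 km/s.
On the transfer ellipse at r₁, vis-viva equation gives v_p = √[μ(2/r₁ − 1/a_t)] = 22.080 km/s.
First burn Δv₁ = |v_p − v₁| = 4.133 km/s.
At r₂, v₂ = √(μ/r₂) = 10.1724 km/s.
Transfer-orbit speed at r₂: v_a = √[μ(2/r₂ − 1/a_t)] = 7.09386 km/s.
Second burn Δv₂ = |v₂ − v_a| = 3.079 km/s.
Δv = Δv₁ + Δv₂ = 4.133 + 3.079 = 7.212 km/s.

Δv = 7.21 km/s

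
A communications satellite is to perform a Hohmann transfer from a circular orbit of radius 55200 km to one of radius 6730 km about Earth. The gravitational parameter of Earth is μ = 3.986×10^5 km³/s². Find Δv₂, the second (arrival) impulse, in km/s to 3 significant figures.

Δv₂ = 2.58 km/s

The Hohmann ellipse has a_t = (r₁ + r₂)/2 = 30965 km.
Circular speed at r = 6730 km: v_c = √(μ/r) = 7.6959 km/s.
Transfer-orbit speed at the same r (vis-viva, a = a_t): v_t = √[μ(2/r − 1/a_t)] = 10.275 km/s.
Δv₂ = |v_t − v_c| = |10.275 − 7.6959| = 2.579 km/s.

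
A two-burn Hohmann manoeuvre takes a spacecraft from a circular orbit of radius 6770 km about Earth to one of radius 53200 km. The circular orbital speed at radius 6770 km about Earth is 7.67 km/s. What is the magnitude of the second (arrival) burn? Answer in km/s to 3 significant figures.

Δv₂ = 1.44 km/s

From the circular-orbit relation v² = μ/r at r = 6770 km: μ = v²r = (7.67)² × 6770 = 3.98272×10^5 km³/s².
The Hohmann ellipse has a_t = (r₁ + r₂)/2 = 29985 km.
Circular speed at r = 53200 km: v_c = √(μ/r) = 2.736 km/s.
Vis-viva on the transfer ellipse at r = 53200 km gives v_t = √[μ(2/r − 1/a_t)] = 1.300 km/s.
Δv₂ = |v_t − v_c| = |1.300 − 2.736| = 1.436 km/s.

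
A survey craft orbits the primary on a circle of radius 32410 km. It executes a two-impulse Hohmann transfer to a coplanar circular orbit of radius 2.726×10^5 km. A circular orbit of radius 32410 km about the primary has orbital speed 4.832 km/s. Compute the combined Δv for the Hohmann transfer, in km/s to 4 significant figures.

Δv = 2.526 km/s

From the circular-orbit relation v² = μ/r at r = 32410 km: μ = v²r = (4.832)² × 32410 = 7.56716×10^5 km³/s².
Transfer-ellipse semi-major axis a_t = (r₁ + r₂)/2 = (32410 + 2.726×10^5)/2 = 1.52505×10^5 km.
Circular speed at r₁: v₁ = √(μ/r₁) = √(7.56716×10^5/32410) = 4.832 km/s.
On the transfer ellipse at r₁, vis-viva equation gives v_p = √[μ(2/r₁ − 1/a_t)] = 6.460 km/s.
First burn Δv₁ = |v_p − v₁| = 1.628 km/s.
Circular speed at r₂: v₂ = √(μ/r₂) = 1.6661 km/s.
Transfer-orbit speed at r₂: v_a = √[μ(2/r₂ − 1/a_t)] = 0.76807 km/s.
Second burn Δv₂ = |v₂ − v_a| = 0.8980 km/s.
Total Δv = Δv₁ + Δv₂ = 2.526 km/s.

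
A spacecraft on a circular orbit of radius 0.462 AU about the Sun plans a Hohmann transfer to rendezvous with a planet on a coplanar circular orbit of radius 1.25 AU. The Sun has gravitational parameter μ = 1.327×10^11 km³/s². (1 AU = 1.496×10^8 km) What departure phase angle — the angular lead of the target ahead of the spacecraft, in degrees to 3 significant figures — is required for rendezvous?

In km: r₁ = 0.462 × 1.496×10^8 = 6.91152×10^7 km; r₂ = 1.25 × 1.496×10^8 = 1.870×10^8 km.
Semi-major axis of the transfer orbit: a_t = (6.91152×10^7 + 1.870×10^8)/2 = 1.280576×10^8 km.
Transfer time t = π√(a_t³/μ) = 1.2497×10^7 s.
Target angular speed ω₂ = √(μ/r₂³) = 1.4245×10^-7 rad/s.
Angle swept by the target during transfer: ω₂·t = 1.780 rad = 102.0°.
The spacecraft traverses 180° on the transfer ellipse, so the target must lead by 180° − 102.0° = 78.0°.

φ = 78.0°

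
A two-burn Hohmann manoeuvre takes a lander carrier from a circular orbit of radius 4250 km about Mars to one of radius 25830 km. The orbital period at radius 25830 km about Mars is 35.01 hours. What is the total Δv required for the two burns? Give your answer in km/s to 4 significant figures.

From Kepler's third law T² = 4π²r³/μ at r = 25830 km, T = 35.01 hours = 35.01 × 3600 s = 1.26036×10^5 s: μ = 4π²r³/T² = 42829.6 km³/s².
Transfer-ellipse semi-major axis a_t = (r₁ + r₂)/2 = (4250 + 25830)/2 = 15040 km.
At r₁ the circular-orbit speed is v₁ = √(μ/r₁) = 3.1745 km/s.
Transfer-orbit speed at r₁ (v² = μ(2/r − 1/a)): v_p = √[μ(2/r₁ − 1/a_t)] = 4.1602 km/s.
First burn Δv₁ = |v_p − v₁| = 0.9857 km/s.
At r₂, v₂ = √(μ/r₂) = 1.2877 km/s.
Transfer-orbit speed at r₂: v_a = √[μ(2/r₂ − 1/a_t)] = 0.68451 km/s.
Second burn Δv₂ = |v₂ − v_a| = 0.6032 km/s.
Total Δv = Δv₁ + Δv₂ = 1.589 km/s.

Δv = 1.589 km/s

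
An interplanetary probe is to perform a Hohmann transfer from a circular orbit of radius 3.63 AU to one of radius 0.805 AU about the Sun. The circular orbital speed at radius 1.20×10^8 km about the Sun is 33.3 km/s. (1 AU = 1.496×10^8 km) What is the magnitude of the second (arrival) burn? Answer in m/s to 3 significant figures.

Δv₂ = 9290 m/s

From the circular-orbit relation v² = μ/r at r = 1.20×10^8 km: μ = v²r = (33.3)² × 1.20×10^8 = 1.33067×10^11 km³/s².
In km: r₁ = 3.63 × 1.496×10^8 = 5.43048×10^8 km; r₂ = 0.805 × 1.496×10^8 = 1.20428×10^8 km.
The Hohmann ellipse has a_t = (r₁ + r₂)/2 = 3.31738×10^8 km.
On the circular orbit at r = 1.20428×10^8 km, v_c = √(μ/r) = 33.241 km/s.
Transfer-orbit speed at the same r (vis-viva, a = a_t): v_t = √[μ(2/r − 1/a_t)] = 42.530 km/s.
Δv₂ = |v_t − v_c| = |42.530 − 33.241| = 9.289 km/s.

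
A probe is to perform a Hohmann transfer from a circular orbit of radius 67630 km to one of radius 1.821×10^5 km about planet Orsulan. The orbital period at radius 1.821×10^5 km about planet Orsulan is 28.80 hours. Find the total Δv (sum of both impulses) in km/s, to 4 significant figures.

Δv = 6.674 km/s

From Kepler's third law T² = 4π²r³/μ at r = 1.821×10^5 km, T = 28.80 hours = 28.80 × 3600 s = 1.0368×10^5 s: μ = 4π²r³/T² = 2.21768×10^7 km³/s².
Transfer-ellipse semi-major axis a_t = (r₁ + r₂)/2 = (67630 + 1.821×10^5)/2 = 1.24865×10^5 km.
At r₁ the circular-orbit speed is v₁ = √(μ/r₁) = 18.11 km/s.
On the transfer ellipse at r₁, v² = μ(2/r − 1/a) gives v_p = √[μ(2/r₁ − 1/a_t)] = 21.87 km/s.
First burn Δv₁ = |v_p − v₁| = 3.760 km/s.
At r₂, v₂ = √(μ/r₂) = 11.036 km/s.
Transfer-orbit speed at r₂: v_a = √[μ(2/r₂ − 1/a_t)] = 8.1216 km/s.
Second burn Δv₂ = |v₂ − v_a| = 2.914 km/s.
Total Δv = Δv₁ + Δv₂ = 6.674 km/s.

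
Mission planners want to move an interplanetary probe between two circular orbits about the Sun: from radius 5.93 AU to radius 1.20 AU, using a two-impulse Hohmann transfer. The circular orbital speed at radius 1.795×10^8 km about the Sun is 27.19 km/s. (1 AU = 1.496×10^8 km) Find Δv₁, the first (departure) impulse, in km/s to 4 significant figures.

Δv₁ = 5.135 km/s

From the circular-orbit relation v² = μ/r at r = 1.795×10^8 km: μ = v²r = (27.19)² × 1.795×10^8 = 1.32704×10^11 km³/s².
In km: r₁ = 5.93 × 1.496×10^8 = 8.87128×10^8 km; r₂ = 1.20 × 1.496×10^8 = 1.7952×10^8 km.
The Hohmann ellipse has a_t = (r₁ + r₂)/2 = 5.33324×10^8 km.
Circular speed at r = 8.87128×10^8 km: v_c = √(μ/r) = 12.231 km/s.
Vis-viva on the transfer ellipse at r = 8.87128×10^8 km gives v_t = √[μ(2/r − 1/a_t)] = 7.0959 km/s.
Δv₁ = |v_t − v_c| = |7.0959 − 12.231| = 5.135 km/s.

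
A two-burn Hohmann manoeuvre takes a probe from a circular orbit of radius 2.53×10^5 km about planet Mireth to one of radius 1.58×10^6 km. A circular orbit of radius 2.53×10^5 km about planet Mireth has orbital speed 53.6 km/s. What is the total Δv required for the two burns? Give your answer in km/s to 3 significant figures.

Δv = 27.0 km/s

From the circular-orbit relation v² = μ/r at r = 2.53×10^5 km: μ = v²r = (53.6)² × 2.53×10^5 = 7.26859×10^8 km³/s².
Semi-major axis of the transfer orbit: a_t = (2.530×10^5 + 1.580×10^6)/2 = 9.165×10^5 km.
Circular speed at r₁: v₁ = √(μ/r₁) = √(7.26859×10^8/2.530×10^5) = 53.60 km/s.
On the transfer ellipse at r₁, vis-viva gives v_p = √[μ(2/r₁ − 1/a_t)] = 70.38 km/s.
First burn Δv₁ = |v_p − v₁| = 16.78 km/s.
Circular speed at r₂: v₂ = √(μ/r₂) = 21.45 km/s.
Transfer-orbit speed at r₂: v_a = √[μ(2/r₂ − 1/a_t)] = 11.27 km/s.
Second burn Δv₂ = |v₂ − v_a| = 10.18 km/s.
Total Δv = Δv₁ + Δv₂ = 26.96 km/s.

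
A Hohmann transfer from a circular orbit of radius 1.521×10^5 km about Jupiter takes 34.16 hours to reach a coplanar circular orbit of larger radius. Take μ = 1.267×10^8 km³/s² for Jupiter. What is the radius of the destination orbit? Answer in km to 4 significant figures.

r₂ = 1.006×10^6 km

Transfer time t = 34.16 hours = 1.22976×10^5 s, and t = π√(a_t³/μ).
So a_t = (μ t²/π²)^(1/3) = (1.267×10^8 × (1.22976×10^5)² / π²)^(1/3) = 5.7904×10^5 km.
Since a_t = (r₁ + r₂)/2, r₂ = 2a_t − r₁ = 2×5.7904×10^5 − 1.521×10^5 = 1.00598×10^6 km.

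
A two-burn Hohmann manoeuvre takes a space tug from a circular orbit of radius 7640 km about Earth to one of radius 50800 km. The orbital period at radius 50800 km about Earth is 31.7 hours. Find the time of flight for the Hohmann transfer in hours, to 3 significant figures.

From Kepler's third law T² = 4π²r³/μ at r = 50800 km, T = 31.7 hours = 31.7 × 3600 s = 1.1412×10^5 s: μ = 4π²r³/T² = 3.97400×10^5 km³/s².
Semi-major axis of the transfer orbit: a_t = (7640 + 50800)/2 = 29220 km.
Transfer time t = π√(a_t³/μ) = π√((29220)³ / 3.97400×10^5) = 24890 s.
Converting: 24890 s ÷ 3600 s/hour = 6.91 hours.

t = 6.91 hours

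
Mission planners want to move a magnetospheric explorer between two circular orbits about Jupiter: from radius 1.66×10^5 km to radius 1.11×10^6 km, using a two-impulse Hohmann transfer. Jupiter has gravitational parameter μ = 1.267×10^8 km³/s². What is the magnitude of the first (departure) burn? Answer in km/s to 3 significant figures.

Transfer-ellipse semi-major axis a_t = (r₁ + r₂)/2 = (1.660×10^5 + 1.110×10^6)/2 = 6.380×10^5 km.
Circular speed at r = 1.660×10^5 km: v_c = √(μ/r) = 27.627 km/s.
Transfer-orbit speed at the same r (vis-viva, a = a_t): v_t = √[μ(2/r − 1/a_t)] = 36.441 km/s.
Δv₁ = |v_t − v_c| = |36.441 − 27.627| = 8.814 km/s.

Δv₁ = 8.81 km/s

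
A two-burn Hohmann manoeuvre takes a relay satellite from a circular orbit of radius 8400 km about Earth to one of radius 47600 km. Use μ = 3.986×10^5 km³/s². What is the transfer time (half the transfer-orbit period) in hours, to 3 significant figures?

Semi-major axis of the transfer orbit: a_t = (8400 + 47600)/2 = 28000 km.
By Kepler's third law the transfer-orbit period is T = 2π√(a_t³/μ), so t = T/2 = 23314 s.
Converting: 23314 s ÷ 3600 s/hour = 6.48 hours.

t = 6.48 hours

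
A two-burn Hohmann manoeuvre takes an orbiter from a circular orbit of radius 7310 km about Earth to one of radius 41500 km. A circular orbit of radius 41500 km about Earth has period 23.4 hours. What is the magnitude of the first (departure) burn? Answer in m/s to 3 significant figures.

Δv₁ = 2240 m/s

From Kepler's third law T² = 4π²r³/μ at r = 41500 km, T = 23.4 hours = 23.4 × 3600 s = 84240 s: μ = 4π²r³/T² = 3.97619×10^5 km³/s².
Semi-major axis of the transfer orbit: a_t = (7310 + 41500)/2 = 24405 km.
Circular speed at r = 7310 km: v_c = √(μ/r) = 7.375 km/s.
Vis-viva on the transfer ellipse at r = 7310 km gives v_t = √[μ(2/r − 1/a_t)] = 9.617 km/s.
Δv₁ = |v_t − v_c| = |9.617 − 7.375| = 2.242 km/s.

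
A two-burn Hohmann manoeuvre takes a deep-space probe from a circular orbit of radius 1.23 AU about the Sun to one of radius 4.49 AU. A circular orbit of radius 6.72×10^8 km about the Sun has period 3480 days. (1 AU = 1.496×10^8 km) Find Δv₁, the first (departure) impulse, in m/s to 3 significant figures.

Δv₁ = 6790 m/s

From Kepler's third law T² = 4π²r³/μ at r = 6.72×10^8 km, T = 3480 days = 3480 × 86400 s = 3.00672×10^8 s: μ = 4π²r³/T² = 1.32520×10^11 km³/s².
In km: r₁ = 1.23 × 1.496×10^8 = 1.84008×10^8 km; r₂ = 4.49 × 1.496×10^8 = 6.71704×10^8 km.
The Hohmann ellipse has a_t = (r₁ + r₂)/2 = 4.27856×10^8 km.
Circular speed at r = 1.84008×10^8 km: v_c = √(μ/r) = 26.836 km/s.
Vis-viva on the transfer ellipse at r = 1.84008×10^8 km gives v_t = √[μ(2/r − 1/a_t)] = 33.625 km/s.
Δv₁ = |v_t − v_c| = |33.625 − 26.836| = 6.789 km/s.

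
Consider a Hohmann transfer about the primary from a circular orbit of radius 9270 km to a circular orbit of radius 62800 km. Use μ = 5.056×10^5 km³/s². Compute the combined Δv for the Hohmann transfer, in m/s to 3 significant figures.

Δv = 3760 m/s

The Hohmann ellipse has a_t = (r₁ + r₂)/2 = 36035 km.
Circular speed at r₁: v₁ = √(μ/r₁) = √(5.056×10^5/9270) = 7.3852 km/s.
On the transfer ellipse at r₁, v² = μ(2/r − 1/a) gives v_p = √[μ(2/r₁ − 1/a_t)] = 9.7495 km/s.
First burn Δv₁ = |v_p − v₁| = 2.3643 km/s.
At r₂, v₂ = √(μ/r₂) = 2.8374 km/s.
Transfer-orbit speed at r₂: v_a = √[μ(2/r₂ − 1/a_t)] = 1.4391 km/s.
Second burn Δv₂ = |v₂ − v_a| = 1.3983 km/s.
Δv = Δv₁ + Δv₂ = 2.3643 + 1.3983 = 3.763 km/s.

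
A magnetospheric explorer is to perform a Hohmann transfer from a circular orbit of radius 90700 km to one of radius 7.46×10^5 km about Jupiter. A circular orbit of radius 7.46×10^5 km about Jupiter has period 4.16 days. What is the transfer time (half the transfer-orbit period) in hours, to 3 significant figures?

t = 21.0 hours

From Kepler's third law T² = 4π²r³/μ at r = 7.46×10^5 km, T = 4.16 days = 4.16 × 86400 s = 3.59424×10^5 s: μ = 4π²r³/T² = 1.26871×10^8 km³/s².
Transfer-ellipse semi-major axis a_t = (r₁ + r₂)/2 = (90700 + 7.460×10^5)/2 = 4.1835×10^5 km.
Half the transfer-orbit period gives t = π√(a_t³/μ) = 75470 s.
Converting: 75470 s ÷ 3600 s/hour = 21.0 hours.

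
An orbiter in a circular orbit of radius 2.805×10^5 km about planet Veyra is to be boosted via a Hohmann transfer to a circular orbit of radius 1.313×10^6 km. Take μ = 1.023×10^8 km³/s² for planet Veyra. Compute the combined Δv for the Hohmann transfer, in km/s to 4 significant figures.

The Hohmann ellipse has a_t = (r₁ + r₂)/2 = 7.9675×10^5 km.
At r₁ the circular-orbit speed is v₁ = √(μ/r₁) = 19.0973 km/s.
Transfer-orbit speed at r₁ (vis-viva equation): v_p = √[μ(2/r₁ − 1/a_t)] = 24.5156 km/s.
First burn Δv₁ = |v_p − v₁| = 5.418 km/s.
Circular speed at r₂: v₂ = √(μ/r₂) = 8.827 km/s.
Transfer-orbit speed at r₂: v_a = √[μ(2/r₂ − 1/a_t)] = 5.237 km/s.
Second burn Δv₂ = |v₂ − v_a| = 3.590 km/s.
Total Δv = Δv₁ + Δv₂ = 9.008 km/s.

Δv = 9.008 km/s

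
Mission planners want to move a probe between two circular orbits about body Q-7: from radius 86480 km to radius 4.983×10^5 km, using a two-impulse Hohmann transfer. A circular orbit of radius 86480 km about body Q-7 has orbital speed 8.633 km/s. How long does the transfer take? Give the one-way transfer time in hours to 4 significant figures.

From the circular-orbit relation v² = μ/r at r = 86480 km: μ = v²r = (8.633)² × 86480 = 6.44524×10^6 km³/s².
Transfer-ellipse semi-major axis a_t = (r₁ + r₂)/2 = (86480 + 4.983×10^5)/2 = 2.9239×10^5 km.
Transfer time t = π√(a_t³/μ) = π√((2.9239×10^5)³ / 6.44524×10^6) = 1.9565×10^5 s.
Converting: 1.9565×10^5 s ÷ 3600 s/hour = 54.35 hours.

t = 54.35 hours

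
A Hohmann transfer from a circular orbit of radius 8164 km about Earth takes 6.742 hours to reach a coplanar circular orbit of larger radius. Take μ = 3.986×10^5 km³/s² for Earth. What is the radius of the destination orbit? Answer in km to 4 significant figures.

r₂ = 49360 km

Transfer time t = 6.742 hours = 24271.2 s, and t = π√(a_t³/μ).
So a_t = (μ t²/π²)^(1/3) = (3.986×10^5 × (24271.2)² / π²)^(1/3) = 28761 km.
Since a_t = (r₁ + r₂)/2, r₂ = 2a_t − r₁ = 2×28761 − 8164 = 49358 km.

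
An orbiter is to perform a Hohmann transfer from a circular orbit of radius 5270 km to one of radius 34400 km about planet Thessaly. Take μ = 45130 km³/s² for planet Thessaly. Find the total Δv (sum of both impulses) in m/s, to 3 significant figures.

Δv = 1480 m/s

The Hohmann ellipse has a_t = (r₁ + r₂)/2 = 19835 km.
Circular speed at r₁: v₁ = √(μ/r₁) = √(45130/5270) = 2.92636 km/s.
Transfer-orbit speed at r₁ (v² = μ(2/r − 1/a)): v_p = √[μ(2/r₁ − 1/a_t)] = 3.85381 km/s.
First burn Δv₁ = |v_p − v₁| = 0.92745 km/s.
At r₂, v₂ = √(μ/r₂) = 1.1453902 km/s.
Transfer-orbit speed at r₂: v_a = √[μ(2/r₂ − 1/a_t)] = 0.59039497 km/s.
Second burn Δv₂ = |v₂ − v_a| = 0.55500 km/s.
Δv = Δv₁ + Δv₂ = 0.92745 + 0.55500 = 1.482 km/s.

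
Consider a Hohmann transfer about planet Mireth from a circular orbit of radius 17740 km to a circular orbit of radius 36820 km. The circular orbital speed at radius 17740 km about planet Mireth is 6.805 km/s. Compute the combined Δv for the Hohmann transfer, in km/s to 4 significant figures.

From the circular-orbit relation v² = μ/r at r = 17740 km: μ = v²r = (6.805)² × 17740 = 8.21504×10^5 km³/s².
The Hohmann ellipse has a_t = (r₁ + r₂)/2 = 27280 km.
Circular speed at r₁: v₁ = √(μ/r₁) = √(8.21504×10^5/17740) = 6.805 km/s.
Transfer-orbit speed at r₁ (vis-viva): v_p = √[μ(2/r₁ − 1/a_t)] = 7.906 km/s.
First burn Δv₁ = |v_p − v₁| = 1.101 km/s.
At r₂, v₂ = √(μ/r₂) = 4.7235 km/s.
Transfer-orbit speed at r₂: v_a = √[μ(2/r₂ − 1/a_t)] = 3.8091 km/s.
Second burn Δv₂ = |v₂ − v_a| = 0.9144 km/s.
Δv = Δv₁ + Δv₂ = 1.101 + 0.9144 = 2.015 km/s.

Δv = 2.015 km/s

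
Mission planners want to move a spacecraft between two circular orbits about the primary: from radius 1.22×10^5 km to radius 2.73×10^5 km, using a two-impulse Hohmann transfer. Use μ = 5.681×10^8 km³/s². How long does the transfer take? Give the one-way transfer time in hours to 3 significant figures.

Transfer-ellipse semi-major axis a_t = (r₁ + r₂)/2 = (1.220×10^5 + 2.730×10^5)/2 = 1.975×10^5 km.
Transfer time t = π√(a_t³/μ) = π√((1.975×10^5)³ / 5.681×10^8) = 11570 s.
Converting: 11570 s ÷ 3600 s/hour = 3.21 hours.

t = 3.21 hours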